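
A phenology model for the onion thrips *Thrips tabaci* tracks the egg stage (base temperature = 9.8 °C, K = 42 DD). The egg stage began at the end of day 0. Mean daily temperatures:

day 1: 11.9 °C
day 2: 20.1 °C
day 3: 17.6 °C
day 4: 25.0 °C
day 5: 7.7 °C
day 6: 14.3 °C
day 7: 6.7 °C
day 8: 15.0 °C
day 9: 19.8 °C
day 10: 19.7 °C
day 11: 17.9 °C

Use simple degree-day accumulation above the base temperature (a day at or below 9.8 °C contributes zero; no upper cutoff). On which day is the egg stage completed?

Daily DD above 9.8 °C: 2.1, 10.3, 7.8, 15.2, 0.0, 4.5, 0.0, 5.2, 10.0, 9.9, 8.1.
Cumulative: 2.1, 12.4, 20.2, 35.4, 35.4, 39.9, 39.9, 45.1, 55.1, 65.0, 73.1.
The total first reaches 42 DD on day 8.

day 8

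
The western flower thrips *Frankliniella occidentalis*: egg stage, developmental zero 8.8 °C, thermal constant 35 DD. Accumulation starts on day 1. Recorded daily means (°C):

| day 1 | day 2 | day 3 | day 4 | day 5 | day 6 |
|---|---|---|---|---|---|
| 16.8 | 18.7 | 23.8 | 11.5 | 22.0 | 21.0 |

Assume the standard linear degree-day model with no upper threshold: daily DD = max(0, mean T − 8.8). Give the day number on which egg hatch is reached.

day 4

Daily DD above 8.8 °C: 8.0, 9.9, 15.0, 2.7, 13.2, 12.2.
Cumulative: 8.0, 17.9, 32.9, 35.6, 48.8, 61.0.
The total first reaches 35 DD on day 4.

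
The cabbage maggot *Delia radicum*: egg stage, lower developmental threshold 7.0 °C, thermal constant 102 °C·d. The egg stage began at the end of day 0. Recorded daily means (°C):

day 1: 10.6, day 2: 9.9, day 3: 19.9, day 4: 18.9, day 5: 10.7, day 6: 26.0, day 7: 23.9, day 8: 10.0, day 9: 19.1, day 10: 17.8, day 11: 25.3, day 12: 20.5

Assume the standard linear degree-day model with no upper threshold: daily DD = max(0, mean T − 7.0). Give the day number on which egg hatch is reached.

day 11

Daily DD above 7.0 °C: 3.6, 2.9, 12.9, 11.9, 3.7, 19.0, 16.9, 3.0, 12.1, 10.8, 18.3, 13.5.
Cumulative: 3.6, 6.5, 19.4, 31.3, 35.0, 54.0, 70.9, 73.9, 86.0, 96.8, 115.1, 128.6.
The total first reaches 102 DD on day 11.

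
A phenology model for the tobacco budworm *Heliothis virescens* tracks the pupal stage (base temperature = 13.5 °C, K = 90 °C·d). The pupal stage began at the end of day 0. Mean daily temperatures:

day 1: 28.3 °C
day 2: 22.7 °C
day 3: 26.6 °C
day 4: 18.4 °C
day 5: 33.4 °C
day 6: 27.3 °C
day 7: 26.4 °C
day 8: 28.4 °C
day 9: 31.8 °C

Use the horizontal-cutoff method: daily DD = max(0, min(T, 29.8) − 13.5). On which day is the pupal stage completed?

Daily DD above 13.5 °C (capped at 16.3): 14.8, 9.2, 13.1, 4.9, 16.3, 13.8, 12.9, 14.9, 16.3.
Cumulative: 14.8, 24.0, 37.1, 42.0, 58.3, 72.1, 85.0, 99.9, 116.2.
The total first reaches 90 DD on day 8.

day 8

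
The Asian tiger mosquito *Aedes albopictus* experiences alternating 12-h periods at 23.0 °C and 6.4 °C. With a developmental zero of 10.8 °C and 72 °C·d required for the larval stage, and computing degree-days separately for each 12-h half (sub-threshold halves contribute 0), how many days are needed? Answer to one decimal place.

Day half: max(0, 23.0 − 10.8) × 0.5 = 12.2 × 0.5 = 6.10 DD.
Night half: max(0, 6.4 − 10.8) × 0.5 = 0.0 × 0.5 = 0.00 DD.
Per 24 h: 6.10 DD/day.
Duration = 72 / 6.10 = 11.803 ≈ 11.8 days.

11.8 days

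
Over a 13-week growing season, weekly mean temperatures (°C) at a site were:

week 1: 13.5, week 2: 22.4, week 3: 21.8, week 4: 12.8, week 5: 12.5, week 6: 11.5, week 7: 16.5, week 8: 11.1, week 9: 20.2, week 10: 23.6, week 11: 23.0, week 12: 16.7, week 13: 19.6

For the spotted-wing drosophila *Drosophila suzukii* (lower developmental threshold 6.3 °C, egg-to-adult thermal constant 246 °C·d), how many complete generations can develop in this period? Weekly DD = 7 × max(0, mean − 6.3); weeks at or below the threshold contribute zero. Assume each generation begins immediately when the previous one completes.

4 generations

Weekly DD (7 × max(0, T̄ − 6.3)): 50.4, 112.7, 108.5, 45.5, 43.4, 36.4, 71.4, 33.6, 97.3, 121.1, 116.9, 72.8, 93.1.
Season total = 1003.1 DD.
Complete generations = ⌊1003.1 / 246⌋ = 4.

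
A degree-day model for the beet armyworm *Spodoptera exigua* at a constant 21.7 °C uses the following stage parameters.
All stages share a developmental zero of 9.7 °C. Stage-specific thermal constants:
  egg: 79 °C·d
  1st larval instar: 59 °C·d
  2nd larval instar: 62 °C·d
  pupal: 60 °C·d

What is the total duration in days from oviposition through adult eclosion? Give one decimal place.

Daily accumulation at 21.7 °C = 21.7 − 9.7 = 12.0 DD/day.
Total K = 79 + 59 + 62 + 60 = 260 DD.
Total duration = 260 / 12.0 = 21.667 ≈ 21.7 days.

21.7 days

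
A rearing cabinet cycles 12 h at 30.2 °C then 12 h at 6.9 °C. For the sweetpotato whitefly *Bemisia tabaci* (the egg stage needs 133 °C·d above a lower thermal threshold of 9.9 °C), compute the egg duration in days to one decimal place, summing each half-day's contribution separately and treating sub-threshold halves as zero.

Day half: max(0, 30.2 − 9.9) × 0.5 = 20.3 × 0.5 = 10.15 DD.
Night half: max(0, 6.9 − 9.9) × 0.5 = 0.0 × 0.5 = 0.00 DD.
Per 24 h: 10.15 DD/day.
Duration = 133 / 10.15 = 13.103 ≈ 13.1 days.

13.1 days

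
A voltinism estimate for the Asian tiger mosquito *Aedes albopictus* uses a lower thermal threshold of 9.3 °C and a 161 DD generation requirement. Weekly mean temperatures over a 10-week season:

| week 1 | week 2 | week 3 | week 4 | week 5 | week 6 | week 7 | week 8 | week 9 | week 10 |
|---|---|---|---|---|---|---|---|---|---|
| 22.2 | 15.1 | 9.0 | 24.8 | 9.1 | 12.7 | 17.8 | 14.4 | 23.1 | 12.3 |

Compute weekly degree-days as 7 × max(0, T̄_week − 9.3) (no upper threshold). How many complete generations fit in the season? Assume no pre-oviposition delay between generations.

Weekly DD (7 × max(0, T̄ − 9.3)): 90.3, 40.6, 0.0, 108.5, 0.0, 23.8, 59.5, 35.7, 96.6, 21.0.
Season total = 476.0 DD.
Complete generations = ⌊476.0 / 161⌋ = 2.

2 generations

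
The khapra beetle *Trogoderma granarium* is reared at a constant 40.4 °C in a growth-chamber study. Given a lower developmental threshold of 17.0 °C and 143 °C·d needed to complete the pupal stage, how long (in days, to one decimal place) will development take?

Daily accumulation = 40.4 − 17.0 = 23.4 DD/day.
Duration = 143 / 23.4 = 6.111 ≈ 6.1 days.

6.1 days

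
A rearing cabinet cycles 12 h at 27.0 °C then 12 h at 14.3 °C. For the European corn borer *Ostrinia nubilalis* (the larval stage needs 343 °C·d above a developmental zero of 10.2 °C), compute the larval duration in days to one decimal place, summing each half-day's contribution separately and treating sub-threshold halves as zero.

32.8 days

Day half: max(0, 27.0 − 10.2) × 0.5 = 16.8 × 0.5 = 8.40 DD.
Night half: max(0, 14.3 − 10.2) × 0.5 = 4.1 × 0.5 = 2.05 DD.
Per 24 h: 10.45 DD/day.
Duration = 343 / 10.45 = 32.823 ≈ 32.8 days.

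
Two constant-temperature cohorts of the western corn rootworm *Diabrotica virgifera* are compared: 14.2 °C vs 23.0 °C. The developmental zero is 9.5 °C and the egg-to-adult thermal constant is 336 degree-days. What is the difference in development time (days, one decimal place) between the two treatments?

At 14.2 °C: 336 / (14.2 − 9.5) = 336 / 4.7 = 71.489 d.
At 23.0 °C: 336 / (23.0 − 9.5) = 336 / 13.5 = 24.889 d.
Difference = |71.489 − 24.889| = 46.600 ≈ 46.6 days.

46.6 days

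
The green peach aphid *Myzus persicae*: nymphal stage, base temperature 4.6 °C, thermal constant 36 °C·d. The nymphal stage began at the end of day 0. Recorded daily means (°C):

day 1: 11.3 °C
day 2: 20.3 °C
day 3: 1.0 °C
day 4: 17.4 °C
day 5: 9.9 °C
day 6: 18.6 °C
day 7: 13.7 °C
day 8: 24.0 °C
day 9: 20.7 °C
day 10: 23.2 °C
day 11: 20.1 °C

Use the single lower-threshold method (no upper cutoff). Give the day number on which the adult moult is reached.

Daily DD above 4.6 °C: 6.7, 15.7, 0.0, 12.8, 5.3, 14.0, 9.1, 19.4, 16.1, 18.6, 15.5.
Cumulative: 6.7, 22.4, 22.4, 35.2, 40.5, 54.5, 63.6, 83.0, 99.1, 117.7, 133.2.
The total first reaches 36 DD on day 5.

day 5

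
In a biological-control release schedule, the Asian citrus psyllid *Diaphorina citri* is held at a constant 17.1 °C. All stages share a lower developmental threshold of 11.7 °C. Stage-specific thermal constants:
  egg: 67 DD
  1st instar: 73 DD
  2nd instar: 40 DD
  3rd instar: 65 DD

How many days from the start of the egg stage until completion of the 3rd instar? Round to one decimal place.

Daily accumulation at 17.1 °C = 17.1 − 11.7 = 5.4 DD/day.
Total K = 67 + 73 + 40 + 65 = 245 DD.
Total duration = 245 / 5.4 = 45.370 ≈ 45.4 days.

45.4 days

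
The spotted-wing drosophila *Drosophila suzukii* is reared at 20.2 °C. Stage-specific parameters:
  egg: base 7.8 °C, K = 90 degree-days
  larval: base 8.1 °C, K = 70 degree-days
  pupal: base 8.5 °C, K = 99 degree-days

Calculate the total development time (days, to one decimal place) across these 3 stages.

egg: 90 / (20.2 − 7.8) = 90 / 12.4 = 7.258 d.
larval: 70 / (20.2 − 8.1) = 70 / 12.1 = 5.785 d.
pupal: 99 / (20.2 − 8.5) = 99 / 11.7 = 8.462 d.
Sum = 21.505 ≈ 21.5 days.

21.5 days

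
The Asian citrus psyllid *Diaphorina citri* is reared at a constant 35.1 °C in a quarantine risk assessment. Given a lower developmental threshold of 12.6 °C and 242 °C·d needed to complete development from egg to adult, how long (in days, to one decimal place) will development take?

10.8 days

Daily accumulation = 35.1 − 12.6 = 22.5 DD/day.
Duration = 242 / 22.5 = 10.756 ≈ 10.8 days.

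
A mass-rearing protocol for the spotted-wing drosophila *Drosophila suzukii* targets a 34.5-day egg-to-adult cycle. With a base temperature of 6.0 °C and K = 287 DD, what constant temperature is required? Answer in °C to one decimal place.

Required daily accumulation = 287 / 34.5 = 8.319 DD/day.
T = T_base + 8.319 = 6.0 + 8.319 = 14.319 ≈ 14.3 °C.

14.3 °C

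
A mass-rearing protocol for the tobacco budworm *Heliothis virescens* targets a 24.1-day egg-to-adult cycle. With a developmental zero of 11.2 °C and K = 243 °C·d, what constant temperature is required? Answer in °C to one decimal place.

21.3 °C

Required daily accumulation = 243 / 24.1 = 10.083 DD/day.
T = T_base + 10.083 = 11.2 + 10.083 = 21.283 ≈ 21.3 °C.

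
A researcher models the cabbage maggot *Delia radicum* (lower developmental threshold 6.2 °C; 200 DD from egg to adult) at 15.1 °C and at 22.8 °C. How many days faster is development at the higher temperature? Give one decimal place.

At 15.1 °C: 200 / (15.1 − 6.2) = 200 / 8.9 = 22.472 d.
At 22.8 °C: 200 / (22.8 − 6.2) = 200 / 16.6 = 12.048 d.
Difference = |22.472 − 12.048| = 10.424 ≈ 10.4 days.

10.4 days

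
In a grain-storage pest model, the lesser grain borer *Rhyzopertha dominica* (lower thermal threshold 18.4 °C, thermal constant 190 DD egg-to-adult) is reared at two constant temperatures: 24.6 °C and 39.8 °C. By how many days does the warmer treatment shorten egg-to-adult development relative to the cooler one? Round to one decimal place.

21.8 days

At 24.6 °C: 190 / (24.6 − 18.4) = 190 / 6.2 = 30.645 d.
At 39.8 °C: 190 / (39.8 − 18.4) = 190 / 21.4 = 8.879 d.
Difference = |30.645 − 8.879| = 21.767 ≈ 21.8 days.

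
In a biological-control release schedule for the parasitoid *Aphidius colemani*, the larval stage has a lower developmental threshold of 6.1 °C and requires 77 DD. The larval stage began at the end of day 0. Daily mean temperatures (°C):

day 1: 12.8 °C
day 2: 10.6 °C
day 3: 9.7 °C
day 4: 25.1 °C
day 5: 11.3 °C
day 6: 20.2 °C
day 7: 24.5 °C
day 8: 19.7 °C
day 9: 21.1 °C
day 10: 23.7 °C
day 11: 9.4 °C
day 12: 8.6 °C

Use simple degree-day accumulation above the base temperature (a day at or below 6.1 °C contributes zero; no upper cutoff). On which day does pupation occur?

day 8

Daily DD above 6.1 °C: 6.7, 4.5, 3.6, 19.0, 5.2, 14.1, 18.4, 13.6, 15.0, 17.6, 3.3, 2.5.
Cumulative: 6.7, 11.2, 14.8, 33.8, 39.0, 53.1, 71.5, 85.1, 100.1, 117.7, 121.0, 123.5.
The total first reaches 77 DD on day 8.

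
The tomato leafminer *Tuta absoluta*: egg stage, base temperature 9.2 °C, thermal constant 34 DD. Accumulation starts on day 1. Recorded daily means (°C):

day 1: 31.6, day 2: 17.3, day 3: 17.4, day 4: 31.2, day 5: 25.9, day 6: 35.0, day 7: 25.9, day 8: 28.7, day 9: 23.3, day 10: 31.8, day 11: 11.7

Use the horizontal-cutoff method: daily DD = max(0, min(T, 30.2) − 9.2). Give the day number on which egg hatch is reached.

day 3

Daily DD above 9.2 °C (capped at 21.0): 21.0, 8.1, 8.2, 21.0, 16.7, 21.0, 16.7, 19.5, 14.1, 21.0, 2.5.
Cumulative: 21.0, 29.1, 37.3, 58.3, 75.0, 96.0, 112.7, 132.2, 146.3, 167.3, 169.8.
The total first reaches 34 DD on day 3.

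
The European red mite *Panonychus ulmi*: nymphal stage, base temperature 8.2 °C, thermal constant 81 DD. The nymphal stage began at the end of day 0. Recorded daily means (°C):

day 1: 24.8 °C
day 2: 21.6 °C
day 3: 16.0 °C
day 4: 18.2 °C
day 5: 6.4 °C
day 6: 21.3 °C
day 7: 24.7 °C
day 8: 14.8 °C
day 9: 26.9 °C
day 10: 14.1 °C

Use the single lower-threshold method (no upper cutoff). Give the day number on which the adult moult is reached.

Daily DD above 8.2 °C: 16.6, 13.4, 7.8, 10.0, 0.0, 13.1, 16.5, 6.6, 18.7, 5.9.
Cumulative: 16.6, 30.0, 37.8, 47.8, 47.8, 60.9, 77.4, 84.0, 102.7, 108.6.
The total first reaches 81 DD on day 8.

day 8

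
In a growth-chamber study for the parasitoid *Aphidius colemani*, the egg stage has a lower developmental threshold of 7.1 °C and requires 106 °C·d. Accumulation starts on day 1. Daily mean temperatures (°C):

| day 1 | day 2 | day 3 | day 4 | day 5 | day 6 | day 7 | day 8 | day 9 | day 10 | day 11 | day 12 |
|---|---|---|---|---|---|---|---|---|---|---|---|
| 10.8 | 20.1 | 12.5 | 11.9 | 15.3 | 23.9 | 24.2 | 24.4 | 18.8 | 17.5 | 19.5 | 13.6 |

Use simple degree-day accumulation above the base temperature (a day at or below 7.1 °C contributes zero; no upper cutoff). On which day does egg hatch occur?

Daily DD above 7.1 °C: 3.7, 13.0, 5.4, 4.8, 8.2, 16.8, 17.1, 17.3, 11.7, 10.4, 12.4, 6.5.
Cumulative: 3.7, 16.7, 22.1, 26.9, 35.1, 51.9, 69.0, 86.3, 98.0, 108.4, 120.8, 127.3.
The total first reaches 106 DD on day 10.

day 10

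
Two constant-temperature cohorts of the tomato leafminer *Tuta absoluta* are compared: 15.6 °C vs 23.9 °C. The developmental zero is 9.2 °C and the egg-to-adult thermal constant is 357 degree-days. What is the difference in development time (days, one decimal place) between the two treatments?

31.5 days

At 15.6 °C: 357 / (15.6 − 9.2) = 357 / 6.4 = 55.781 d.
At 23.9 °C: 357 / (23.9 − 9.2) = 357 / 14.7 = 24.286 d.
Difference = |55.781 − 24.286| = 31.496 ≈ 31.5 days.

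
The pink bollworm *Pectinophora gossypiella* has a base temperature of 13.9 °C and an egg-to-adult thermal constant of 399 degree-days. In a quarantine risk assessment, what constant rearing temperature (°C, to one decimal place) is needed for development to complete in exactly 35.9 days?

25.0 °C

Required daily accumulation = 399 / 35.9 = 11.114 DD/day.
T = T_base + 11.114 = 13.9 + 11.114 = 25.014 ≈ 25.0 °C.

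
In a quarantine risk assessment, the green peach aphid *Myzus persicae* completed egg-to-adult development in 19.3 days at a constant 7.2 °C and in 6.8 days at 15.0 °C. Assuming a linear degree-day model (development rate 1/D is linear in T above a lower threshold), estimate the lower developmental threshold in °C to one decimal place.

3.0 °C

Under the model K = D·(T − T_b), so D₁·(T₁ − T_b) = D₂·(T₂ − T_b).
19.3·(7.2 − T_b) = 6.8·(15.0 − T_b)
T_b = (19.3·7.2 − 6.8·15.0) / (19.3 − 6.8) = 36.96 / 12.5 = 2.957 °C ≈ 3.0 °C.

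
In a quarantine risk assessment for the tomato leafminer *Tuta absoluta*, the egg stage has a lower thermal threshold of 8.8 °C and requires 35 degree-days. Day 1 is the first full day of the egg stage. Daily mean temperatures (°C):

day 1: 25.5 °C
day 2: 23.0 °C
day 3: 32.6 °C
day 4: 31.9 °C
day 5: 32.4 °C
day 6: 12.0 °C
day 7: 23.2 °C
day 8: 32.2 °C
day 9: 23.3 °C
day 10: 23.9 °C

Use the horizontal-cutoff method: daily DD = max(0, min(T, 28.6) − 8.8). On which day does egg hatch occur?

day 3

Daily DD above 8.8 °C (capped at 19.8): 16.7, 14.2, 19.8, 19.8, 19.8, 3.2, 14.4, 19.8, 14.5, 15.1.
Cumulative: 16.7, 30.9, 50.7, 70.5, 90.3, 93.5, 107.9, 127.7, 142.2, 157.3.
The total first reaches 35 DD on day 3.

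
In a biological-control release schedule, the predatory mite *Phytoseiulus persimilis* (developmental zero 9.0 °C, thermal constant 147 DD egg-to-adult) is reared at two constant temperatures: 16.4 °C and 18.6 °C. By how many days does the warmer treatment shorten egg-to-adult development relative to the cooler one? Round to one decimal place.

4.6 days

At 16.4 °C: 147 / (16.4 − 9.0) = 147 / 7.4 = 19.865 d.
At 18.6 °C: 147 / (18.6 − 9.0) = 147 / 9.6 = 15.312 d.
Difference = |19.865 − 15.312| = 4.552 ≈ 4.6 days.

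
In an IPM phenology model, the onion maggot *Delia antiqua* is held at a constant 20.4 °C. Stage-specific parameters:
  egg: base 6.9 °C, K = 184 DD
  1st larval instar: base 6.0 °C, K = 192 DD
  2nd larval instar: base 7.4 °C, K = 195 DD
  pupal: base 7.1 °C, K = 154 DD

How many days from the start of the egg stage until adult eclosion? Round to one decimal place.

egg: 184 / (20.4 − 6.9) = 184 / 13.5 = 13.630 d.
1st larval instar: 192 / (20.4 − 6.0) = 192 / 14.4 = 13.333 d.
2nd larval instar: 195 / (20.4 − 7.4) = 195 / 13.0 = 15.000 d.
pupal: 154 / (20.4 − 7.1) = 154 / 13.3 = 11.579 d.
Sum = 53.542 ≈ 53.5 days.

53.5 days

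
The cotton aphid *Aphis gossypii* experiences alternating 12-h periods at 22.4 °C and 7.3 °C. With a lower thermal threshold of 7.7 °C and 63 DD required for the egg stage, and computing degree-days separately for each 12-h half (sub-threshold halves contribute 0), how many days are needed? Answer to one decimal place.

Day half: max(0, 22.4 − 7.7) × 0.5 = 14.7 × 0.5 = 7.35 DD.
Night half: max(0, 7.3 − 7.7) × 0.5 = 0.0 × 0.5 = 0.00 DD.
Per 24 h: 7.35 DD/day.
Duration = 63 / 7.35 = 8.571 ≈ 8.6 days.

8.6 days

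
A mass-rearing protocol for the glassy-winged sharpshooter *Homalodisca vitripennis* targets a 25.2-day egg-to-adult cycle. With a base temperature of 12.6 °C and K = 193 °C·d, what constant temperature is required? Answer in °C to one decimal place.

Required daily accumulation = 193 / 25.2 = 7.659 DD/day.
T = T_base + 7.659 = 12.6 + 7.659 = 20.259 ≈ 20.3 °C.

20.3 °C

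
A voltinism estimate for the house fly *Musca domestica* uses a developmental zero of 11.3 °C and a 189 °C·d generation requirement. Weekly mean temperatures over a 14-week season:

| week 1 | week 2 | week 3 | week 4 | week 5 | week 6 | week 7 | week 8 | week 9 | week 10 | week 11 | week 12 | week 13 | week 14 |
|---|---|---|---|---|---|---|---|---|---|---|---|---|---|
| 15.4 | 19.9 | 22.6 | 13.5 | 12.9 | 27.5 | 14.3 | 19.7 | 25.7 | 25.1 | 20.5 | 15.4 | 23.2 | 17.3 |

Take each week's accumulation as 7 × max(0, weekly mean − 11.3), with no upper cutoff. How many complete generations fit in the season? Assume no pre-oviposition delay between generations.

4 generations

Weekly DD (7 × max(0, T̄ − 11.3)): 28.7, 60.2, 79.1, 15.4, 11.2, 113.4, 21.0, 58.8, 100.8, 96.6, 64.4, 28.7, 83.3, 42.0.
Season total = 803.6 DD.
Complete generations = ⌊803.6 / 189⌋ = 4.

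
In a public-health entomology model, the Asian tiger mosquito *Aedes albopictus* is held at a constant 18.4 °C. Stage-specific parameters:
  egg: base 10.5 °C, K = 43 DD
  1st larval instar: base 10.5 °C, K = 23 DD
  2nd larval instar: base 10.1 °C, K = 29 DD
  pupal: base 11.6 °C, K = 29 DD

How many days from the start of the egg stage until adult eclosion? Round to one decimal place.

egg: 43 / (18.4 − 10.5) = 43 / 7.9 = 5.443 d.
1st larval instar: 23 / (18.4 − 10.5) = 23 / 7.9 = 2.911 d.
2nd larval instar: 29 / (18.4 − 10.1) = 29 / 8.3 = 3.494 d.
pupal: 29 / (18.4 − 11.6) = 29 / 6.8 = 4.265 d.
Sum = 16.113 ≈ 16.1 days.

16.1 days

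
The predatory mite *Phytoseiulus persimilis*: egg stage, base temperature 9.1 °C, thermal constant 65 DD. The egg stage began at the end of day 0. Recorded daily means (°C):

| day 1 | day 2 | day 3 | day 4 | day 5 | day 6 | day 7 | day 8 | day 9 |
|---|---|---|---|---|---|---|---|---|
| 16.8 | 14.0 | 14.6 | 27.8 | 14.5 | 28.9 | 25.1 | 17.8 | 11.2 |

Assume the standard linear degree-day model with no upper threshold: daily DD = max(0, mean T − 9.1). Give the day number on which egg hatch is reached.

day 7

Daily DD above 9.1 °C: 7.7, 4.9, 5.5, 18.7, 5.4, 19.8, 16.0, 8.7, 2.1.
Cumulative: 7.7, 12.6, 18.1, 36.8, 42.2, 62.0, 78.0, 86.7, 88.8.
The total first reaches 65 DD on day 7.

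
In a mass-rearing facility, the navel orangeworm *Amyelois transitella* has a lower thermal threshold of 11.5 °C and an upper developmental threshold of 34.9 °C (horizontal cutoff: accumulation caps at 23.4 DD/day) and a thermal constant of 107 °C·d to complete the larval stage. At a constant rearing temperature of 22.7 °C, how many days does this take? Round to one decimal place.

9.6 days

Daily accumulation = 22.7 − 11.5 = 11.2 DD/day.
Duration = 107 / 11.2 = 9.554 ≈ 9.6 days.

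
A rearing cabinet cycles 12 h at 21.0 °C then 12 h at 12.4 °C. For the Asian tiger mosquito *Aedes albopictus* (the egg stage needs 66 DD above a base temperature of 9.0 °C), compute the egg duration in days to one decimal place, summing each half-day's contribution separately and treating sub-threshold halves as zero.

Day half: max(0, 21.0 − 9.0) × 0.5 = 12.0 × 0.5 = 6.00 DD.
Night half: max(0, 12.4 − 9.0) × 0.5 = 3.4 × 0.5 = 1.70 DD.
Per 24 h: 7.70 DD/day.
Duration = 66 / 7.70 = 8.571 ≈ 8.6 days.

8.6 days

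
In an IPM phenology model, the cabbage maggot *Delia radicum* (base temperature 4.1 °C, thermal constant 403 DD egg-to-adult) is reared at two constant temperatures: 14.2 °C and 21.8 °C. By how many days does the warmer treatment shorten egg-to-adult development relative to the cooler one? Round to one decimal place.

17.1 days

At 14.2 °C: 403 / (14.2 − 4.1) = 403 / 10.1 = 39.901 d.
At 21.8 °C: 403 / (21.8 − 4.1) = 403 / 17.7 = 22.768 d.
Difference = |39.901 − 22.768| = 17.133 ≈ 17.1 days.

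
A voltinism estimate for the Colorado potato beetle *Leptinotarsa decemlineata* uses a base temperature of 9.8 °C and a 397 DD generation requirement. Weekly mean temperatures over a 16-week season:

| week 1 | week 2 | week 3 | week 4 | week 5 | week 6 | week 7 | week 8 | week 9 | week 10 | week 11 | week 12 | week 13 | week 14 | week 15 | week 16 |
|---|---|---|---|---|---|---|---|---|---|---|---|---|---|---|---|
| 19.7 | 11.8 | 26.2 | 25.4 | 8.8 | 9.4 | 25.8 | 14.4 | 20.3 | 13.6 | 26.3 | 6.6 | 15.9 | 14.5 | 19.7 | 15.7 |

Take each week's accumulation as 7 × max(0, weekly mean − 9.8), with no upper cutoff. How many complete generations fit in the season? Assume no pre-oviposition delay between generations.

Weekly DD (7 × max(0, T̄ − 9.8)): 69.3, 14.0, 114.8, 109.2, 0.0, 0.0, 112.0, 32.2, 73.5, 26.6, 115.5, 0.0, 42.7, 32.9, 69.3, 41.3.
Season total = 853.3 DD.
Complete generations = ⌊853.3 / 397⌋ = 2.

2 generations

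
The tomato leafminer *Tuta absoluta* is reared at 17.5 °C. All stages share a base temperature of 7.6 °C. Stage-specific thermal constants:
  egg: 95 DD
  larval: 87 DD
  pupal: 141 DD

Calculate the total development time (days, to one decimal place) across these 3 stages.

Daily accumulation at 17.5 °C = 17.5 − 7.6 = 9.9 DD/day.
Total K = 95 + 87 + 141 = 323 DD.
Total duration = 323 / 9.9 = 32.626 ≈ 32.6 days.

32.6 days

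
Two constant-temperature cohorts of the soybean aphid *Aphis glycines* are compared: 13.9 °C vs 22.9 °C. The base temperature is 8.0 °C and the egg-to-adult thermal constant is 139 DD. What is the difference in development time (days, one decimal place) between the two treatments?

At 13.9 °C: 139 / (13.9 − 8.0) = 139 / 5.9 = 23.559 d.
At 22.9 °C: 139 / (22.9 − 8.0) = 139 / 14.9 = 9.329 d.
Difference = |23.559 − 9.329| = 14.230 ≈ 14.2 days.

14.2 days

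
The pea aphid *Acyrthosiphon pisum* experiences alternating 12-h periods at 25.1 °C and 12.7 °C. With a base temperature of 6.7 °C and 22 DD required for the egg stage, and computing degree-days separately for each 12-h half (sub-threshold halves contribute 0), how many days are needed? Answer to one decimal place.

1.8 days

Day half: max(0, 25.1 − 6.7) × 0.5 = 18.4 × 0.5 = 9.20 DD.
Night half: max(0, 12.7 − 6.7) × 0.5 = 6.0 × 0.5 = 3.00 DD.
Per 24 h: 12.20 DD/day.
Duration = 22 / 12.20 = 1.803 ≈ 1.8 days.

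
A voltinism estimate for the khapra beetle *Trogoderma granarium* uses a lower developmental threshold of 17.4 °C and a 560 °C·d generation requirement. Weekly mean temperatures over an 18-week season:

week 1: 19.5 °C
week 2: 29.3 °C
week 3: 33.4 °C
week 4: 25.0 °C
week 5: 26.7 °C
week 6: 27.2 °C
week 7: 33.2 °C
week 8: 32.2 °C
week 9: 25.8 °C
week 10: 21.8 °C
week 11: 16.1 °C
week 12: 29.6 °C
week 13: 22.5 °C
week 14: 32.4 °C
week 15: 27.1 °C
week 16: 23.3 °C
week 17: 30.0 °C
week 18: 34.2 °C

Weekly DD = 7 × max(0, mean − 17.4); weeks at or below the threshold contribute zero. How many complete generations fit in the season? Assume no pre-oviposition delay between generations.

Weekly DD (7 × max(0, T̄ − 17.4)): 14.7, 83.3, 112.0, 53.2, 65.1, 68.6, 110.6, 103.6, 58.8, 30.8, 0.0, 85.4, 35.7, 105.0, 67.9, 41.3, 88.2, 117.6.
Season total = 1241.8 DD.
Complete generations = ⌊1241.8 / 560⌋ = 2.

2 generations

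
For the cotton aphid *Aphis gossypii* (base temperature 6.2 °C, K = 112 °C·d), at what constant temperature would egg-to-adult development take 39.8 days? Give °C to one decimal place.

9.0 °C

Required daily accumulation = 112 / 39.8 = 2.814 DD/day.
T = T_base + 2.814 = 6.2 + 2.814 = 9.014 ≈ 9.0 °C.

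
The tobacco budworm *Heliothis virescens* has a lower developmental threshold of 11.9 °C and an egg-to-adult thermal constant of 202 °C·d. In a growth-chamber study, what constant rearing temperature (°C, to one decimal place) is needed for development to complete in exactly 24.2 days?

Required daily accumulation = 202 / 24.2 = 8.347 DD/day.
T = T_base + 8.347 = 11.9 + 8.347 = 20.247 ≈ 20.2 °C.

20.2 °C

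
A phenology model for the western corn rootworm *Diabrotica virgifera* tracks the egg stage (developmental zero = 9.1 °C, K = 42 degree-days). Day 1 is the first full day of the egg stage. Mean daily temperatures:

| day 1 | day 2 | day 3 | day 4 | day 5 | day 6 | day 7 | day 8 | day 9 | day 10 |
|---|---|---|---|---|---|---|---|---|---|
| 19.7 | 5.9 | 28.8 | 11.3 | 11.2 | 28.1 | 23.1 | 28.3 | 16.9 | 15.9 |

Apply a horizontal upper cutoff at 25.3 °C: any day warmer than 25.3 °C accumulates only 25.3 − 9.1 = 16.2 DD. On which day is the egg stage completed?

Daily DD above 9.1 °C (capped at 16.2): 10.6, 0.0, 16.2, 2.2, 2.1, 16.2, 14.0, 16.2, 7.8, 6.8.
Cumulative: 10.6, 10.6, 26.8, 29.0, 31.1, 47.3, 61.3, 77.5, 85.3, 92.1.
The total first reaches 42 DD on day 6.

day 6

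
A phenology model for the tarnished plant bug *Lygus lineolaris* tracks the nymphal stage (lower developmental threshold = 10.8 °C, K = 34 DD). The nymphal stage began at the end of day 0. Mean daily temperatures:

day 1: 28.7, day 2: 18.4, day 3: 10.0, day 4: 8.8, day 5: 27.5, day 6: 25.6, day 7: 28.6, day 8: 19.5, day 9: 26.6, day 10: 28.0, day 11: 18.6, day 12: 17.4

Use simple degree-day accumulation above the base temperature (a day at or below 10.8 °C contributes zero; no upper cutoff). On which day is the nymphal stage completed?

day 5

Daily DD above 10.8 °C: 17.9, 7.6, 0.0, 0.0, 16.7, 14.8, 17.8, 8.7, 15.8, 17.2, 7.8, 6.6.
Cumulative: 17.9, 25.5, 25.5, 25.5, 42.2, 57.0, 74.8, 83.5, 99.3, 116.5, 124.3, 130.9.
The total first reaches 34 DD on day 5.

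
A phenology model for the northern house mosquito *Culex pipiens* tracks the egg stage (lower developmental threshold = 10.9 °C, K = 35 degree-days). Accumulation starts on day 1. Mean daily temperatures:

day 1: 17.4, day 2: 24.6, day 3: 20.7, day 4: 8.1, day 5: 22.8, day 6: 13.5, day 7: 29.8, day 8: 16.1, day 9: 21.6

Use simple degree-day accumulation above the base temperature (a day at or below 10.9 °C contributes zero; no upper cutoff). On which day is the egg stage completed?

day 5

Daily DD above 10.9 °C: 6.5, 13.7, 9.8, 0.0, 11.9, 2.6, 18.9, 5.2, 10.7.
Cumulative: 6.5, 20.2, 30.0, 30.0, 41.9, 44.5, 63.4, 68.6, 79.3.
The total first reaches 35 DD on day 5.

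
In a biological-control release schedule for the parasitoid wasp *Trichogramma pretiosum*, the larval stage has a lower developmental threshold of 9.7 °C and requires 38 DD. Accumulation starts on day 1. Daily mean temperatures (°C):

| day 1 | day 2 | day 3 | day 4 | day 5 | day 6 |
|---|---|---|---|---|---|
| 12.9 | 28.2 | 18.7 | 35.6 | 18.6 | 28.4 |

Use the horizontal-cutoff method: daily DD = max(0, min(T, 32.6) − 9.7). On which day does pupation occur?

Daily DD above 9.7 °C (capped at 22.9): 3.2, 18.5, 9.0, 22.9, 8.9, 18.7.
Cumulative: 3.2, 21.7, 30.7, 53.6, 62.5, 81.2.
The total first reaches 38 DD on day 4.

day 4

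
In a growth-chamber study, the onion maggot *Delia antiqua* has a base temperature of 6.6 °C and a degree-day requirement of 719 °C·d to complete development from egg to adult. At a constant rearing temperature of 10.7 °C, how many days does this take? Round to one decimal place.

Daily accumulation = 10.7 − 6.6 = 4.1 DD/day.
Duration = 719 / 4.1 = 175.366 ≈ 175.4 days.

175.4 days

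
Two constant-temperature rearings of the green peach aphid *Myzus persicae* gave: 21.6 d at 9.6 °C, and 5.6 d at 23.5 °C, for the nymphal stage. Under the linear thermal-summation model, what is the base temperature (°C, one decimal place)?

Equal thermal constants: D₁(T₁ − T_b) = D₂(T₂ − T_b).
21.6·(9.6 − T_b) = 5.6·(23.5 − T_b)
T_b = (21.6·9.6 − 5.6·23.5) / (21.6 − 5.6) = 75.76 / 16.0 = 4.735 °C ≈ 4.7 °C.

4.7 °C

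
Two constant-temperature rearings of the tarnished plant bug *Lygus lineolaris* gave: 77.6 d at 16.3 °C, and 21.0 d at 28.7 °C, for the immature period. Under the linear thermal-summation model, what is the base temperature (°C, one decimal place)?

Equal thermal constants: D₁(T₁ − T_b) = D₂(T₂ − T_b).
77.6·(16.3 − T_b) = 21.0·(28.7 − T_b)
T_b = (77.6·16.3 − 21.0·28.7) / (77.6 − 21.0) = 662.18 / 56.6 = 11.699 °C ≈ 11.7 °C.

11.7 °C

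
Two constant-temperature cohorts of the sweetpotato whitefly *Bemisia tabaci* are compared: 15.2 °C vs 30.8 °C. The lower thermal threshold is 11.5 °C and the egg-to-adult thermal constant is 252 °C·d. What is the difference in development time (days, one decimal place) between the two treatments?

55.1 days

At 15.2 °C: 252 / (15.2 − 11.5) = 252 / 3.7 = 68.108 d.
At 30.8 °C: 252 / (30.8 − 11.5) = 252 / 19.3 = 13.057 d.
Difference = |68.108 − 13.057| = 55.051 ≈ 55.1 days.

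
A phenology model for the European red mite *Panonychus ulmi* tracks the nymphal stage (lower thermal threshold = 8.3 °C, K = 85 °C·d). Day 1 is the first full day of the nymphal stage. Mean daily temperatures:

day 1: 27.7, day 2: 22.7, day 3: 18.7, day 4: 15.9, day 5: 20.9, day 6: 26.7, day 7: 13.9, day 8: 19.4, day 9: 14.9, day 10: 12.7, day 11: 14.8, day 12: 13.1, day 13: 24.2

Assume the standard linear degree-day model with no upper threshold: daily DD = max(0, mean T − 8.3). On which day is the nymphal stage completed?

day 7

Daily DD above 8.3 °C: 19.4, 14.4, 10.4, 7.6, 12.6, 18.4, 5.6, 11.1, 6.6, 4.4, 6.5, 4.8, 15.9.
Cumulative: 19.4, 33.8, 44.2, 51.8, 64.4, 82.8, 88.4, 99.5, 106.1, 110.5, 117.0, 121.8, 137.7.
The total first reaches 85 DD on day 7.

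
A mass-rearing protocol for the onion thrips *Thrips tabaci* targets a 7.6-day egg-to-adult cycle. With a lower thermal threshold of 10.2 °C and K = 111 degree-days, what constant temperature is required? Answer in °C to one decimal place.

Required daily accumulation = 111 / 7.6 = 14.605 DD/day.
T = T_base + 14.605 = 10.2 + 14.605 = 24.805 ≈ 24.8 °C.

24.8 °C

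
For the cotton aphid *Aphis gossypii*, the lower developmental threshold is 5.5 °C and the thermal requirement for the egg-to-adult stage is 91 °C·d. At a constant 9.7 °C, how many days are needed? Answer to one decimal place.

21.7 days

Daily accumulation = 9.7 − 5.5 = 4.2 DD/day.
Duration = 91 / 4.2 = 21.667 ≈ 21.7 days.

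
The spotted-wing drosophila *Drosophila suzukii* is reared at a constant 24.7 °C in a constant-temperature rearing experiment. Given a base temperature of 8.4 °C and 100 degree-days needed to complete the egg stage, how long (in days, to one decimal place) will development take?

Daily accumulation = 24.7 − 8.4 = 16.3 DD/day.
Duration = 100 / 16.3 = 6.135 ≈ 6.1 days.

6.1 days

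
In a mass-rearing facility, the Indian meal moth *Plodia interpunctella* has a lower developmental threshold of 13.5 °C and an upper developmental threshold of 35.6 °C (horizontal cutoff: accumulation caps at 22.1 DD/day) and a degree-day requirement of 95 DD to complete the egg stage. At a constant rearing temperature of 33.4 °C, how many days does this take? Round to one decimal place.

Daily accumulation = 33.4 − 13.5 = 19.9 DD/day.
Duration = 95 / 19.9 = 4.774 ≈ 4.8 days.

4.8 days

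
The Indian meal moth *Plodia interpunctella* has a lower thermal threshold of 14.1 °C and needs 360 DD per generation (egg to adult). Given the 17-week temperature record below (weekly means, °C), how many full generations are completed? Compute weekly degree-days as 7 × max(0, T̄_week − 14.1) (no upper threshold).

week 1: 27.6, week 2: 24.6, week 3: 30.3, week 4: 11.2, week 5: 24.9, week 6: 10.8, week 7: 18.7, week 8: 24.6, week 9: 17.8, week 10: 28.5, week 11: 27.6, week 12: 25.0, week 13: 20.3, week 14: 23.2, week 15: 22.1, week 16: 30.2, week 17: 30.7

Weekly DD (7 × max(0, T̄ − 14.1)): 94.5, 73.5, 113.4, 0.0, 75.6, 0.0, 32.2, 73.5, 25.9, 100.8, 94.5, 76.3, 43.4, 63.7, 56.0, 112.7, 116.2.
Season total = 1152.2 DD.
Complete generations = ⌊1152.2 / 360⌋ = 3.

3 generations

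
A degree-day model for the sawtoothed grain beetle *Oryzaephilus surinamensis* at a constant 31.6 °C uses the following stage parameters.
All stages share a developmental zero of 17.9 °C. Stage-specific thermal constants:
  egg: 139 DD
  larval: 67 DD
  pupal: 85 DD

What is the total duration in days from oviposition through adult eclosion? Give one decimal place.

Daily accumulation at 31.6 °C = 31.6 − 17.9 = 13.7 DD/day.
Total K = 139 + 67 + 85 = 291 DD.
Total duration = 291 / 13.7 = 21.241 ≈ 21.2 days.

21.2 days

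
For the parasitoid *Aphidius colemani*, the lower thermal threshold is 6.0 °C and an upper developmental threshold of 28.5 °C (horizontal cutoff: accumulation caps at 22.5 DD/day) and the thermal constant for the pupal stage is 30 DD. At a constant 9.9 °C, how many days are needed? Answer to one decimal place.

7.7 days

Daily accumulation = 9.9 − 6.0 = 3.9 DD/day.
Duration = 30 / 3.9 = 7.692 ≈ 7.7 days.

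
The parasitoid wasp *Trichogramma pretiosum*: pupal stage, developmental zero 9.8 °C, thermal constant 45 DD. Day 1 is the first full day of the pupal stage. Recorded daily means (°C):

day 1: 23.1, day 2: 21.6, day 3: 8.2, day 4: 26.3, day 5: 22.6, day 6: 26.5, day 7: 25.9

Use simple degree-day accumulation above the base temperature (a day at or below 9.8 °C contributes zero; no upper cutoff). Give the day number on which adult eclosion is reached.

Daily DD above 9.8 °C: 13.3, 11.8, 0.0, 16.5, 12.8, 16.7, 16.1.
Cumulative: 13.3, 25.1, 25.1, 41.6, 54.4, 71.1, 87.2.
The total first reaches 45 DD on day 5.

day 5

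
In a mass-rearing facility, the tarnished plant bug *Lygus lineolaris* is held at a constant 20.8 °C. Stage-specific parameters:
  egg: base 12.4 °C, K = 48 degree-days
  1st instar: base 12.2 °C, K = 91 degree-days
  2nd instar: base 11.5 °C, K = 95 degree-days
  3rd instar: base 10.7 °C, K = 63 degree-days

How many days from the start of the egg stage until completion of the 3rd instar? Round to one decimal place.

egg: 48 / (20.8 − 12.4) = 48 / 8.4 = 5.714 d.
1st instar: 91 / (20.8 − 12.2) = 91 / 8.6 = 10.581 d.
2nd instar: 95 / (20.8 − 11.5) = 95 / 9.3 = 10.215 d.
3rd instar: 63 / (20.8 − 10.7) = 63 / 10.1 = 6.238 d.
Sum = 32.748 ≈ 32.7 days.

32.7 days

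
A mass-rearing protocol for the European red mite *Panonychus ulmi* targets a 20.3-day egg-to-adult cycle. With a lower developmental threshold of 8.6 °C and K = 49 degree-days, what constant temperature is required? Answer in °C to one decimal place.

11.0 °C

Required daily accumulation = 49 / 20.3 = 2.414 DD/day.
T = T_base + 2.414 = 8.6 + 2.414 = 11.014 ≈ 11.0 °C.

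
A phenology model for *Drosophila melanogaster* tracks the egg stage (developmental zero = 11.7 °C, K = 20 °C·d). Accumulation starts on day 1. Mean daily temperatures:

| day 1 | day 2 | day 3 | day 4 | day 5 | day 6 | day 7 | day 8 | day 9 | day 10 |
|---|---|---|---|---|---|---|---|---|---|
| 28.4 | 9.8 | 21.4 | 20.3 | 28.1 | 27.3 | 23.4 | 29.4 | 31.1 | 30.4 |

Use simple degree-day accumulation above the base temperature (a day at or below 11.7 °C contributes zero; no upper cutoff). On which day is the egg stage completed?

Daily DD above 11.7 °C: 16.7, 0.0, 9.7, 8.6, 16.4, 15.6, 11.7, 17.7, 19.4, 18.7.
Cumulative: 16.7, 16.7, 26.4, 35.0, 51.4, 67.0, 78.7, 96.4, 115.8, 134.5.
The total first reaches 20 DD on day 3.

day 3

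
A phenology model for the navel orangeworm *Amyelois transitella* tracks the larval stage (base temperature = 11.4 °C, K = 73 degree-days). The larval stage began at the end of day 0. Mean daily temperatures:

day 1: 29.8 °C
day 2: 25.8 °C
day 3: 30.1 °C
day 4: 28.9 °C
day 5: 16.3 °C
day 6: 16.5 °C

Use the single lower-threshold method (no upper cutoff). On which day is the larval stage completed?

Daily DD above 11.4 °C: 18.4, 14.4, 18.7, 17.5, 4.9, 5.1.
Cumulative: 18.4, 32.8, 51.5, 69.0, 73.9, 79.0.
The total first reaches 73 DD on day 5.

day 5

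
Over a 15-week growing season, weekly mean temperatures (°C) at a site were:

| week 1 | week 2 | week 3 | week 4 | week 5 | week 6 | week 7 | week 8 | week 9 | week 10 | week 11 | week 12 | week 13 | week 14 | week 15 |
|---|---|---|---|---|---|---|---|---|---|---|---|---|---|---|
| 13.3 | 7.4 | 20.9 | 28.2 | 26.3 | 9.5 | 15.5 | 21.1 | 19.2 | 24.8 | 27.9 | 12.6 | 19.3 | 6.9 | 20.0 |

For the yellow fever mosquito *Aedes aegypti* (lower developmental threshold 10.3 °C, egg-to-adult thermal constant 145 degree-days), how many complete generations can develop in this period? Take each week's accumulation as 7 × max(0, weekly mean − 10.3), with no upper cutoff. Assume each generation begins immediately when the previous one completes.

Weekly DD (7 × max(0, T̄ − 10.3)): 21.0, 0.0, 74.2, 125.3, 112.0, 0.0, 36.4, 75.6, 62.3, 101.5, 123.2, 16.1, 63.0, 0.0, 67.9.
Season total = 878.5 DD.
Complete generations = ⌊878.5 / 145⌋ = 6.

6 generations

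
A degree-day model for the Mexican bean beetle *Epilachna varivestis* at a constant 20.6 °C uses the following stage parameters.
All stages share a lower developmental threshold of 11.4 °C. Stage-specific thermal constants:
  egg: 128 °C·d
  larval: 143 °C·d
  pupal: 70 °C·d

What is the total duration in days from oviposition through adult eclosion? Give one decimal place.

Daily accumulation at 20.6 °C = 20.6 − 11.4 = 9.2 DD/day.
Total K = 128 + 143 + 70 = 341 DD.
Total duration = 341 / 9.2 = 37.065 ≈ 37.1 days.

37.1 days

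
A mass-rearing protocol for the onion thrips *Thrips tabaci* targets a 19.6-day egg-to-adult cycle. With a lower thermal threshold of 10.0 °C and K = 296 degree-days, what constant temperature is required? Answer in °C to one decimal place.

Required daily accumulation = 296 / 19.6 = 15.102 DD/day.
T = T_base + 15.102 = 10.0 + 15.102 = 25.102 ≈ 25.1 °C.

25.1 °C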